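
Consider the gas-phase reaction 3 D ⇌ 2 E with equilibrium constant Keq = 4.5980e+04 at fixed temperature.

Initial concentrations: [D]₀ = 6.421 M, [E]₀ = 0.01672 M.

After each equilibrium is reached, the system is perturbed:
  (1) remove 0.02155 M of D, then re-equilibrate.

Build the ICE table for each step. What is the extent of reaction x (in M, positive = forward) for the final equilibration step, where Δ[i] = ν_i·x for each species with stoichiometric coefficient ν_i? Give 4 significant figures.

x = -0.007129 M

Q₀ = 1.0560e-06 vs Keq = 4.5980e+04 ⇒ Q<K, forward
Step 1:
                    D           E
  Initial       6.421     0.01672
  Change       -6.348       4.232
  Equil       0.07322       4.249
  solve Keq expr → x = 2.116; check Q = 4.5980e+04
Then remove 0.02155 M of D.
Step 2:
                    D           E
  Initial     0.05167       4.249
  Change      0.02139    -0.01426
  Equil       0.07306       4.234
  solve Keq expr → x = -0.007129; check Q = 4.5980e+04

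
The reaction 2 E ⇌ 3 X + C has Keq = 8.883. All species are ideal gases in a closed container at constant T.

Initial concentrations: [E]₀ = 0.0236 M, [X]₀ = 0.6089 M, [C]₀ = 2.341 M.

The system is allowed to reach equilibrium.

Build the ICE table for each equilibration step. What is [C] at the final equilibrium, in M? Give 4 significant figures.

Q₀ = 948.9 vs Keq = 8.883 ⇒ Q>K, reverse
Step 1:
                  E         X         C
  I          0.0236    0.6089     2.341
  C          0.1193   -0.1789  -0.05964
  E          0.1429      0.43     2.281
  solve Keq expr → x = -0.05964; check Q = 8.883

[C]_eq = 2.281 M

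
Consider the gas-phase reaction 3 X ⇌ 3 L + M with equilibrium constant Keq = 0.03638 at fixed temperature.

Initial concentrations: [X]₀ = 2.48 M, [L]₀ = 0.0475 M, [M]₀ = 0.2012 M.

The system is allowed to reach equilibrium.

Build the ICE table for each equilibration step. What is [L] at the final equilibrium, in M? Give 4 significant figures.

Q₀ = 1.4137e-06 vs Keq = 0.03638 ⇒ Q<K, forward
Step 1:
                  X         L         M
  I            2.48    0.0475    0.2012
  C         -0.7191    0.7191    0.2397
  E           1.761    0.7666    0.4409
  solve Keq expr → x = 0.2397; check Q = 0.03638

[L]_eq = 0.7666 M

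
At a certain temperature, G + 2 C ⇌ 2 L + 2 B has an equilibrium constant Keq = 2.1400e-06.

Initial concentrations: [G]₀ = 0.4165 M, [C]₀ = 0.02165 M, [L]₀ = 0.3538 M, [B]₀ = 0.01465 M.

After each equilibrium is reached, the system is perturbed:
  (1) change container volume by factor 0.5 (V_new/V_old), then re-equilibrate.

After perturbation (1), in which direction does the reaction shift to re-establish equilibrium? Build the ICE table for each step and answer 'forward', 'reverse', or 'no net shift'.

Direction: reverse

Q₀ = 0.1376 vs Keq = 2.1400e-06 ⇒ Q>K, reverse
Step 1:
                    G           C           L           B
  I            0.4165     0.02165      0.3538     0.01465
  C          0.007274     0.01455    -0.01455    -0.01455
  E            0.4238      0.0362      0.3393  1.0161e-04
  solve Keq expr → x = -0.007274; check Q = 2.1400e-06
Then change container volume by factor 0.5 (V_new/V_old).
Step 2:
                    G           C           L           B
  I            0.8475      0.0724      0.6785  2.0322e-04
  C        2.9695e-05  5.9389e-05 -5.9389e-05 -5.9389e-05
  E            0.8476     0.07246      0.6784  1.4383e-04
  solve Keq expr → x = -2.9695e-05; check Q = 2.1400e-06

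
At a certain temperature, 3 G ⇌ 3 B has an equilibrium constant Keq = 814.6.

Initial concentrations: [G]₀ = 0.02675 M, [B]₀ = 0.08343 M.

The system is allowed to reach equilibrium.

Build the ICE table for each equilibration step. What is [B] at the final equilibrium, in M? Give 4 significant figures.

[B]_eq = 0.09952 M

Q₀ = 30.34 vs Keq = 814.6 ⇒ Q<K, forward
Step 1:
                    G           B
  init        0.02675     0.08343
  Δ          -0.01609     0.01609
  eq          0.01066     0.09952
  solve Keq expr → x = 0.005365; check Q = 814.6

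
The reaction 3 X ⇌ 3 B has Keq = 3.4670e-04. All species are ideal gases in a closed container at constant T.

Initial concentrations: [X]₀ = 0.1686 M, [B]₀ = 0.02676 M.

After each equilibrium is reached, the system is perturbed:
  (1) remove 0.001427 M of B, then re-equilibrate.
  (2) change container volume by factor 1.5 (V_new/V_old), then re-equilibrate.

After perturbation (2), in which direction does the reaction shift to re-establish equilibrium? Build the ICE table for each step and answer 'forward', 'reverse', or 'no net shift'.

Direction: no net shift

Q₀ = 0.003998 vs Keq = 3.4670e-04 ⇒ Q>K, reverse
Step 1:
                   X          B
  init        0.1686    0.02676
  Δ          0.01394   -0.01394
  eq          0.1825    0.01282
  solve Keq expr → x = -0.004646; check Q = 3.4670e-04
Then remove 0.001427 M of B.
Step 2:
                   X          B
  init        0.1825     0.0114
  Δ        -0.001333   0.001333
  eq          0.1812    0.01273
  solve Keq expr → x = 4.4444e-04; check Q = 3.4670e-04
Then change container volume by factor 1.5 (V_new/V_old).
Step 3:
                   X          B
  init        0.1208   0.008486
  Δ                0          0
  eq          0.1208   0.008486
  solve Keq expr → x = 0; check Q = 3.4670e-04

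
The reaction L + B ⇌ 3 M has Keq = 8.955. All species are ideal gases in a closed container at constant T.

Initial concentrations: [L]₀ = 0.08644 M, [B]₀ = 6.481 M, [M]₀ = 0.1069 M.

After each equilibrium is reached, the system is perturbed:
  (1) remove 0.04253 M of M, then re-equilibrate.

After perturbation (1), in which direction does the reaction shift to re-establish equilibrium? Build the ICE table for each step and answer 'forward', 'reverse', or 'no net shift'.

Direction: forward

Q₀ = 0.002181 vs Keq = 8.955 ⇒ Q<K, forward
Step 1:
                    L           B           M
  Initial     0.08644       6.481      0.1069
  Change      -0.0856     -0.0856      0.2568
  Equil    8.4003e-04       6.395      0.3637
  solve Keq expr → x = 0.0856; check Q = 8.955
Then remove 0.04253 M of M.
Step 2:
                    L           B           M
  Initial  8.4003e-04       6.395      0.3212
  Change  -2.5737e-04 -2.5737e-04  7.7211e-04
  Equil    5.8266e-04       6.395      0.3219
  solve Keq expr → x = 2.5737e-04; check Q = 8.955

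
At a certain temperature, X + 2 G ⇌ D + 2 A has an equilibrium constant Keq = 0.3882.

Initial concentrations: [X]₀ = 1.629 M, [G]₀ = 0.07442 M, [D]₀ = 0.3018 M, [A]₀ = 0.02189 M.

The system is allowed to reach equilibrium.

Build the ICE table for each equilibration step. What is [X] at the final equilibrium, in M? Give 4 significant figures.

Q₀ = 0.01603 vs Keq = 0.3882 ⇒ Q<K, forward
Step 1:
                   X          G          D          A
  init         1.629    0.07442     0.3018    0.02189
  Δ         -0.01715    -0.0343    0.01715     0.0343
  eq           1.612    0.04012      0.319    0.05619
  solve Keq expr → x = 0.01715; check Q = 0.3882

[X]_eq = 1.612 M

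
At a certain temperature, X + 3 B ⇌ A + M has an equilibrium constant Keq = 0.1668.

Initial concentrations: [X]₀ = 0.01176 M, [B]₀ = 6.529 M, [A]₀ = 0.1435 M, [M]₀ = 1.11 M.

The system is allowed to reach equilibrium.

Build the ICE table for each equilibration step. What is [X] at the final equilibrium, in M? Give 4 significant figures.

[X]_eq = 0.003691 M

Q₀ = 0.04867 vs Keq = 0.1668 ⇒ Q<K, forward
Step 1:
                   X          B          A          M
  I          0.01176      6.529     0.1435       1.11
  C        -0.008069   -0.02421   0.008069   0.008069
  E         0.003691      6.505     0.1516      1.118
  solve Keq expr → x = 0.008069; check Q = 0.1668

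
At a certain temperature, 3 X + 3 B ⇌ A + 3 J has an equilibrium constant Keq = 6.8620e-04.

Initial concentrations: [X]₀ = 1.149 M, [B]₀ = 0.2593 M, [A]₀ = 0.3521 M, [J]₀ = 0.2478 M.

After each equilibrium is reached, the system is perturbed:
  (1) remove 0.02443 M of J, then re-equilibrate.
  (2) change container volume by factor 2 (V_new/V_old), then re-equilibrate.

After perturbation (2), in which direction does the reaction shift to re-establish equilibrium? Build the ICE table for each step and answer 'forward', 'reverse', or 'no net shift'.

Direction: reverse

Q₀ = 0.2026 vs Keq = 6.8620e-04 ⇒ Q>K, reverse
Step 1:
                  X         B         A         J
  init        1.149    0.2593    0.3521    0.2478
  Δ          0.1722    0.1722  -0.05741   -0.1722
  eq          1.321    0.4315    0.2947   0.07557
  solve Keq expr → x = -0.05741; check Q = 6.8620e-04
Then remove 0.02443 M of J.
Step 2:
                  X         B         A         J
  init        1.321    0.4315    0.2947   0.05114
  Δ        -0.01945  -0.01945  0.006483   0.01945
  eq          1.302    0.4121    0.3012   0.07059
  solve Keq expr → x = 0.006483; check Q = 6.8620e-04
Then change container volume by factor 2 (V_new/V_old).
Step 3:
                  X         B         A         J
  init       0.6509     0.206    0.1506   0.03529
  Δ         0.01124   0.01124 -0.003747  -0.01124
  eq         0.6621    0.2173    0.1468   0.02405
  solve Keq expr → x = -0.003747; check Q = 6.8620e-04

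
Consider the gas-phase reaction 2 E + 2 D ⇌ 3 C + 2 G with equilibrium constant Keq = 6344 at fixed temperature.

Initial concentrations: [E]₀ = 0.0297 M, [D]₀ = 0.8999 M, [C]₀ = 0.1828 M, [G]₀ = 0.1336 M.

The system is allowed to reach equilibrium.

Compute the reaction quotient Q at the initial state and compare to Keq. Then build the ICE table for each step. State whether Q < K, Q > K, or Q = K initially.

Q₀ = 0.1526 vs Keq = 6344 ⇒ Q<K, forward
Step 1:
                   E          D          C          G
  Initial     0.0297     0.8999     0.1828     0.1336
  Change    -0.02945   -0.02945    0.04417    0.02945
  Equil   2.5429e-04     0.8705      0.227      0.163
  solve Keq expr → x = 0.01472; check Q = 6344

Q₀ = 0.1526; Q < K (proceeds forward)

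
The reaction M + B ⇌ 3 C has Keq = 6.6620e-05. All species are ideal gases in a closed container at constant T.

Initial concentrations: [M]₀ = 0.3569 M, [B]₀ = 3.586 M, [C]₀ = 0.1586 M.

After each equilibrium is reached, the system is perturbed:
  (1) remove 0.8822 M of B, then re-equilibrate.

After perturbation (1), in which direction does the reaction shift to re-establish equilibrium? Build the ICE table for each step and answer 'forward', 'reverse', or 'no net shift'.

Q₀ = 0.003117 vs Keq = 6.6620e-05 ⇒ Q>K, reverse
Step 1:
                    M           B           C
  init         0.3569       3.586      0.1586
  Δ           0.03764     0.03764     -0.1129
  eq           0.3945       3.624     0.04567
  solve Keq expr → x = -0.03764; check Q = 6.6620e-05
Then remove 0.8822 M of B.
Step 2:
                    M           B           C
  init         0.3945       2.741     0.04567
  Δ          0.001334    0.001334   -0.004002
  eq           0.3959       2.743     0.04167
  solve Keq expr → x = -0.001334; check Q = 6.6620e-05

Direction: reverse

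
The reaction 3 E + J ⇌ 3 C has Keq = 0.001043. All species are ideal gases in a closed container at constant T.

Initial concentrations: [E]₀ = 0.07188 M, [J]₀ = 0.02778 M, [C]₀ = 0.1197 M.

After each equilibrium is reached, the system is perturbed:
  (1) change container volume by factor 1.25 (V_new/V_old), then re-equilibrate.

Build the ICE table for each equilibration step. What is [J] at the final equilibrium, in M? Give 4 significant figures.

[J]_eq = 0.05228 M

Q₀ = 166.2 vs Keq = 0.001043 ⇒ Q>K, reverse
Step 1:
                    E           J           C
  Initial     0.07188     0.02778      0.1197
  Change       0.1122      0.0374     -0.1122
  Equil        0.1841     0.06518    0.007512
  solve Keq expr → x = -0.0374; check Q = 0.001043
Then change container volume by factor 1.25 (V_new/V_old).
Step 2:
                    E           J           C
  Initial      0.1473     0.05214     0.00601
  Change   4.1036e-04  1.3679e-04 -4.1036e-04
  Equil        0.1477     0.05228    0.005599
  solve Keq expr → x = -1.3679e-04; check Q = 0.001043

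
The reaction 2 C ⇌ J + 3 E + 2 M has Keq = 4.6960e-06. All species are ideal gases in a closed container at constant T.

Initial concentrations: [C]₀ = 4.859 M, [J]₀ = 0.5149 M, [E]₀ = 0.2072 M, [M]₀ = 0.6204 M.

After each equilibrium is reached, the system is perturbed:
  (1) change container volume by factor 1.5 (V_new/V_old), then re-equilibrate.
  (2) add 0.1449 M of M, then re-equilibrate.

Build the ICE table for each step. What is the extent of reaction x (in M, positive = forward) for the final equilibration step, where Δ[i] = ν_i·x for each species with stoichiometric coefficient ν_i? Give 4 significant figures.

Q₀ = 7.4669e-05 vs Keq = 4.6960e-06 ⇒ Q>K, reverse
Step 1:
                  C         J         E         M
  init        4.859    0.5149    0.2072    0.6204
  Δ         0.07601    -0.038    -0.114  -0.07601
  eq          4.935    0.4769   0.09319    0.5444
  solve Keq expr → x = -0.038; check Q = 4.6960e-06
Then change container volume by factor 1.5 (V_new/V_old).
Step 2:
                  C         J         E         M
  init         3.29    0.3179   0.06212    0.3629
  Δ        -0.02534   0.01267   0.03802   0.02534
  eq          3.265    0.3306    0.1001    0.3883
  solve Keq expr → x = 0.01267; check Q = 4.6960e-06
Then add 0.1449 M of M.
Step 3:
                  C         J         E         M
  init        3.265    0.3306    0.1001    0.5332
  Δ         0.01148 -0.005741  -0.01722  -0.01148
  eq          3.276    0.3249   0.08292    0.5217
  solve Keq expr → x = -0.005741; check Q = 4.6960e-06

x = -0.005741 M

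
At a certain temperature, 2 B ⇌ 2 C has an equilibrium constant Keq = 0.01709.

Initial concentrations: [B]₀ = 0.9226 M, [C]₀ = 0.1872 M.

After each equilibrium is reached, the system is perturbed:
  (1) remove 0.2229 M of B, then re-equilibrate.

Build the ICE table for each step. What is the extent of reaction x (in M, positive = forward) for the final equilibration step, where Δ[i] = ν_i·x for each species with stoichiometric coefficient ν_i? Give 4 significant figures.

Q₀ = 0.04117 vs Keq = 0.01709 ⇒ Q>K, reverse
Step 1:
                    B           C
  Initial      0.9226      0.1872
  Change      0.05889    -0.05889
  Equil        0.9815      0.1283
  solve Keq expr → x = -0.02945; check Q = 0.01709
Then remove 0.2229 M of B.
Step 2:
                    B           C
  Initial      0.7586      0.1283
  Change      0.02577    -0.02577
  Equil        0.7844      0.1025
  solve Keq expr → x = -0.01289; check Q = 0.01709

x = -0.01289 M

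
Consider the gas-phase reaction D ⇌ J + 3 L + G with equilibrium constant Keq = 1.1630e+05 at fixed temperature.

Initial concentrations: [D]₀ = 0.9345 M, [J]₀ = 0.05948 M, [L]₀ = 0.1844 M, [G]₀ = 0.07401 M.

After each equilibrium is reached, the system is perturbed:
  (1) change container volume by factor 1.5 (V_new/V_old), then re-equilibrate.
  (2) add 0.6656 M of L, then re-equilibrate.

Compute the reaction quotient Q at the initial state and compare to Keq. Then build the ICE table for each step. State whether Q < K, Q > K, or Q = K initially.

Q₀ = 2.9537e-05; Q < K (proceeds forward)

Q₀ = 2.9537e-05 vs Keq = 1.1630e+05 ⇒ Q<K, forward
Step 1:
                   D          J          L          G
  I           0.9345    0.05948     0.1844    0.07401
  C          -0.9343     0.9343      2.803     0.9343
  E       2.2966e-04     0.9938      2.987      1.008
  solve Keq expr → x = 0.9343; check Q = 1.1630e+05
Then change container volume by factor 1.5 (V_new/V_old).
Step 2:
                   D          J          L          G
  I       1.5310e-04     0.6625      1.991     0.6722
  C       -1.2283e-04 1.2283e-04 3.6850e-04 1.2283e-04
  E       3.0271e-05     0.6626      1.992     0.6723
  solve Keq expr → x = 1.2283e-04; check Q = 1.1630e+05
Then add 0.6656 M of L.
Step 3:
                   D          J          L          G
  I       3.0271e-05     0.6626      2.657     0.6723
  C       4.1597e-05 -4.1597e-05 -1.2479e-04 -4.1597e-05
  E       7.1868e-05     0.6626      2.657     0.6723
  solve Keq expr → x = -4.1597e-05; check Q = 1.1630e+05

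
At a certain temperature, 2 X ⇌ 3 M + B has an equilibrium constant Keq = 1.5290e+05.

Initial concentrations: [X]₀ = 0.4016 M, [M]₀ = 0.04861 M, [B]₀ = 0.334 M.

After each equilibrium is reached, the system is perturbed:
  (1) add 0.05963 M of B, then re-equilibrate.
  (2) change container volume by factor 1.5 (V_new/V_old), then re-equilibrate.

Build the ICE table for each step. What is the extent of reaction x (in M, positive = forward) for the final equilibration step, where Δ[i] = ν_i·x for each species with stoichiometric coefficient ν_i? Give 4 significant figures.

x = 1.1431e-04 M

Q₀ = 2.3787e-04 vs Keq = 1.5290e+05 ⇒ Q<K, forward
Step 1:
                    X           M           B
  I            0.4016     0.04861       0.334
  C           -0.4006      0.6009      0.2003
  E        9.7860e-04      0.6495      0.5343
  solve Keq expr → x = 0.2003; check Q = 1.5290e+05
Then add 0.05963 M of B.
Step 2:
                    X           M           B
  I        9.7860e-04      0.6495      0.5939
  C        5.2950e-05 -7.9425e-05 -2.6475e-05
  E          0.001032      0.6495      0.5939
  solve Keq expr → x = -2.6475e-05; check Q = 1.5290e+05
Then change container volume by factor 1.5 (V_new/V_old).
Step 3:
                    X           M           B
  I        6.8770e-04       0.433      0.3959
  C       -2.2862e-04  3.4293e-04  1.1431e-04
  E        4.5908e-04      0.4333      0.3961
  solve Keq expr → x = 1.1431e-04; check Q = 1.5290e+05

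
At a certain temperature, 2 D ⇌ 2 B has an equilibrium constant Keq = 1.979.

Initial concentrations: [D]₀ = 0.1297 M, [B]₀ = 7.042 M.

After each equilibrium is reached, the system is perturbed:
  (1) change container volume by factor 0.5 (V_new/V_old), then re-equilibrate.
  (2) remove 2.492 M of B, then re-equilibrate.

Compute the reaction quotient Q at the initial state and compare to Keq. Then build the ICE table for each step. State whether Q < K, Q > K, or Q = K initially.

Q₀ = 2948; Q > K (proceeds reverse)

Q₀ = 2948 vs Keq = 1.979 ⇒ Q>K, reverse
Step 1:
                   D          B
  I           0.1297      7.042
  C             2.85      -2.85
  E             2.98      4.192
  solve Keq expr → x = -1.425; check Q = 1.979
Then change container volume by factor 0.5 (V_new/V_old).
Step 2:
                   D          B
  I             5.96      8.384
  C                0          0
  E             5.96      8.384
  solve Keq expr → x = 0; check Q = 1.979
Then remove 2.492 M of B.
Step 3:
                   D          B
  I             5.96      5.892
  C           -1.035      1.035
  E            4.924      6.927
  solve Keq expr → x = 0.5177; check Q = 1.979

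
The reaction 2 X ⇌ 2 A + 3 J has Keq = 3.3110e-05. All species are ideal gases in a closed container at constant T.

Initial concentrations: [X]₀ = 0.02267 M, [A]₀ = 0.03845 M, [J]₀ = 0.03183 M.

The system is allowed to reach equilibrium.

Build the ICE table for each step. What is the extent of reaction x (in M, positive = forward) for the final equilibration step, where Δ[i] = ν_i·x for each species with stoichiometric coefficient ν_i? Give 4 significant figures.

Q₀ = 9.2768e-05 vs Keq = 3.3110e-05 ⇒ Q>K, reverse
Step 1:
                   X          A          J
  init       0.02267    0.03845    0.03183
  Δ         0.003538  -0.003538  -0.005307
  eq         0.02621    0.03491    0.02652
  solve Keq expr → x = -0.001769; check Q = 3.3110e-05

x = -0.001769 M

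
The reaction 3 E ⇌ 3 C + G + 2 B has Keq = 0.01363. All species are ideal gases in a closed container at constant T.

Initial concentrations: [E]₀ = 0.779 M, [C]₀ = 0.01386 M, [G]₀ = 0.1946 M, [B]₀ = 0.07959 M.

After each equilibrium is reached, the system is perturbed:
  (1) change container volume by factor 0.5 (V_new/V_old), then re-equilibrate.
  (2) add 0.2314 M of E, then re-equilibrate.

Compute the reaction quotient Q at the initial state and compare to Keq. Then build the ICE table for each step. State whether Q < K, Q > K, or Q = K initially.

Q₀ = 6.9428e-09 vs Keq = 0.01363 ⇒ Q<K, forward
Step 1:
                   E          C          G          B
  Initial      0.779    0.01386     0.1946    0.07959
  Change      -0.335      0.335     0.1117     0.2233
  Equil        0.444     0.3489     0.3063     0.3029
  solve Keq expr → x = 0.1117; check Q = 0.01363
Then change container volume by factor 0.5 (V_new/V_old).
Step 2:
                   E          C          G          B
  Initial      0.888     0.6977     0.6125     0.6058
  Change      0.1872    -0.1872   -0.06239    -0.1248
  Equil        1.075     0.5105     0.5501     0.4811
  solve Keq expr → x = -0.06239; check Q = 0.01363
Then add 0.2314 M of E.
Step 3:
                   E          C          G          B
  Initial      1.307     0.5105     0.5501     0.4811
  Change    -0.05216    0.05216    0.01739    0.03477
  Equil        1.254     0.5627     0.5675     0.5158
  solve Keq expr → x = 0.01739; check Q = 0.01363

Q₀ = 6.9428e-09; Q < K (proceeds forward)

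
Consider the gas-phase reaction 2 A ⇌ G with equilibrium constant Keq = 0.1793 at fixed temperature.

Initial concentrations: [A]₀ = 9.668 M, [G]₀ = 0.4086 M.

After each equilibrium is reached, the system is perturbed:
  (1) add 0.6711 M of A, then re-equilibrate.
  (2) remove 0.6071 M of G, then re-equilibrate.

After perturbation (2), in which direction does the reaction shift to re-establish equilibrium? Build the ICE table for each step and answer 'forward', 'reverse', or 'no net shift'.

Q₀ = 0.004371 vs Keq = 0.1793 ⇒ Q<K, forward
Step 1:
                   A          G
  Initial      9.668     0.4086
  Change      -5.478      2.739
  Equil         4.19      3.148
  solve Keq expr → x = 2.739; check Q = 0.1793
Then add 0.6711 M of A.
Step 2:
                   A          G
  Initial      4.861      3.148
  Change      -0.506      0.253
  Equil        4.355      3.401
  solve Keq expr → x = 0.253; check Q = 0.1793
Then remove 0.6071 M of G.
Step 3:
                   A          G
  Initial      4.355      2.794
  Change     -0.3024     0.1512
  Equil        4.053      2.945
  solve Keq expr → x = 0.1512; check Q = 0.1793

Direction: forward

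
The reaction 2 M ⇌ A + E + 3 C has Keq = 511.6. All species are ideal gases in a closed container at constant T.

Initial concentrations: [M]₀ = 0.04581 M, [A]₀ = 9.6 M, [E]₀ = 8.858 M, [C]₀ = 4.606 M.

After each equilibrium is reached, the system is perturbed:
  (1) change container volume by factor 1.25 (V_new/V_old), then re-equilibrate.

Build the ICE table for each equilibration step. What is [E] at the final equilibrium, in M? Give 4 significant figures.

[E]_eq = 6.6 M

Q₀ = 3.9597e+06 vs Keq = 511.6 ⇒ Q>K, reverse
Step 1:
                    M           A           E           C
  init        0.04581         9.6       8.858       4.606
  Δ              1.42       -0.71       -0.71       -2.13
  eq            1.466        8.89       8.148       2.476
  solve Keq expr → x = -0.71; check Q = 511.6
Then change container volume by factor 1.25 (V_new/V_old).
Step 2:
                    M           A           E           C
  init          1.173       7.112       6.518       1.981
  Δ           -0.1623     0.08115     0.08115      0.2435
  eq             1.01       7.193         6.6       2.224
  solve Keq expr → x = 0.08115; check Q = 511.6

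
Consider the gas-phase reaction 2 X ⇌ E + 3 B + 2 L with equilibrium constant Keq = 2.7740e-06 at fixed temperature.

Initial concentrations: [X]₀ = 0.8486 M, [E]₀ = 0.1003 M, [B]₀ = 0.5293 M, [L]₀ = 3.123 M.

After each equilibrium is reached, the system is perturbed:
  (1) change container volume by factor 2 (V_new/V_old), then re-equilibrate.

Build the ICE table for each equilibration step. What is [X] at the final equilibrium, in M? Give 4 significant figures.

[X]_eq = 0.5241 M

Q₀ = 0.2014 vs Keq = 2.7740e-06 ⇒ Q>K, reverse
Step 1:
                  X         E         B         L
  Initial    0.8486    0.1003    0.5293     3.123
  Change     0.2005   -0.1003   -0.3008   -0.2005
  Equil       1.049 2.9969e-05    0.2285     2.922
  solve Keq expr → x = -0.1003; check Q = 2.7740e-06
Then change container volume by factor 2 (V_new/V_old).
Step 2:
                  X         E         B         L
  Initial    0.5246 1.4985e-05    0.1142     1.461
  Change  -4.4024e-04 2.2012e-04 6.6037e-04 4.4024e-04
  Equil      0.5241 2.3511e-04    0.1149     1.462
  solve Keq expr → x = 2.2012e-04; check Q = 2.7740e-06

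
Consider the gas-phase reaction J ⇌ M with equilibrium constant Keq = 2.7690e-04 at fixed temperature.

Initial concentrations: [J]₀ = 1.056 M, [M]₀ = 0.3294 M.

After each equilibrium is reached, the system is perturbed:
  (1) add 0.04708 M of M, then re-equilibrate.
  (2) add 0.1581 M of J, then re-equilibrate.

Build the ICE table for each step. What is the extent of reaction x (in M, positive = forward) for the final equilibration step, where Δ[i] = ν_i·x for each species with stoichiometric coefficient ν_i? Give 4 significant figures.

x = 4.3766e-05 M

Q₀ = 0.3119 vs Keq = 2.7690e-04 ⇒ Q>K, reverse
Step 1:
                    J           M
  I             1.056      0.3294
  C             0.329      -0.329
  E             1.385  3.8351e-04
  solve Keq expr → x = -0.329; check Q = 2.7690e-04
Then add 0.04708 M of M.
Step 2:
                    J           M
  I             1.385     0.04746
  C           0.04707    -0.04707
  E             1.432  3.9654e-04
  solve Keq expr → x = -0.04707; check Q = 2.7690e-04
Then add 0.1581 M of J.
Step 3:
                    J           M
  I              1.59  3.9654e-04
  C       -4.3766e-05  4.3766e-05
  E              1.59  4.4031e-04
  solve Keq expr → x = 4.3766e-05; check Q = 2.7690e-04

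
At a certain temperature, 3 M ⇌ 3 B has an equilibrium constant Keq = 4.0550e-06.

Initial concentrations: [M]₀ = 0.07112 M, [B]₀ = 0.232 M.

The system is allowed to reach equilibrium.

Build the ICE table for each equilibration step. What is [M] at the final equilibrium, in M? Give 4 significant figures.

Q₀ = 34.71 vs Keq = 4.0550e-06 ⇒ Q>K, reverse
Step 1:
                   M          B
  Initial    0.07112      0.232
  Change      0.2272    -0.2272
  Equil       0.2984   0.004758
  solve Keq expr → x = -0.07575; check Q = 4.0550e-06

[M]_eq = 0.2984 M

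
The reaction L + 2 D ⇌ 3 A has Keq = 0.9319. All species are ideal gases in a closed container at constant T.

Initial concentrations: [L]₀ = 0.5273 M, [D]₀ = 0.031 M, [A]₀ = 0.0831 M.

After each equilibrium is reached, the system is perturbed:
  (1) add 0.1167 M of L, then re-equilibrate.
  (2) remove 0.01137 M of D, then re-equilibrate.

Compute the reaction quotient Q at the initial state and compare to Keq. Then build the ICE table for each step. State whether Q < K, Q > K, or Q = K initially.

Q₀ = 1.132; Q > K (proceeds reverse)

Q₀ = 1.132 vs Keq = 0.9319 ⇒ Q>K, reverse
Step 1:
                   L          D          A
  I           0.5273      0.031     0.0831
  C       8.2048e-04   0.001641  -0.002461
  E           0.5281    0.03264    0.08064
  solve Keq expr → x = -8.2048e-04; check Q = 0.9319
Then add 0.1167 M of L.
Step 2:
                   L          D          A
  I           0.6448    0.03264    0.08064
  C       -8.4145e-04  -0.001683   0.002524
  E            0.644    0.03096    0.08316
  solve Keq expr → x = 8.4145e-04; check Q = 0.9319
Then remove 0.01137 M of D.
Step 3:
                   L          D          A
  I            0.644    0.01959    0.08316
  C         0.003117   0.006235  -0.009352
  E           0.6471    0.02582    0.07381
  solve Keq expr → x = -0.003117; check Q = 0.9319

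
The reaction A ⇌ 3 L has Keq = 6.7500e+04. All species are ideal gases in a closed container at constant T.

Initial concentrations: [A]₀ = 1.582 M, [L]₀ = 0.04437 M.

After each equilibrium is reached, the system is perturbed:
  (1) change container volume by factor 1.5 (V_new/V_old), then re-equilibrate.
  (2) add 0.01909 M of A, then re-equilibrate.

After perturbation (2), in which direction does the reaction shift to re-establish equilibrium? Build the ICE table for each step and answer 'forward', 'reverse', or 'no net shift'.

Q₀ = 5.5216e-05 vs Keq = 6.7500e+04 ⇒ Q<K, forward
Step 1:
                  A         L
  Initial     1.582   0.04437
  Change      -1.58     4.741
  Equil    0.001624     4.785
  solve Keq expr → x = 1.58; check Q = 6.7500e+04
Then change container volume by factor 1.5 (V_new/V_old).
Step 2:
                  A         L
  Initial  0.001082      3.19
  Change  -6.0052e-04  0.001802
  Equil   4.8188e-04     3.192
  solve Keq expr → x = 6.0052e-04; check Q = 6.7500e+04
Then add 0.01909 M of A.
Step 3:
                  A         L
  Initial   0.01957     3.192
  Change   -0.01906   0.05719
  Equil   5.0825e-04     3.249
  solve Keq expr → x = 0.01906; check Q = 6.7500e+04

Direction: forward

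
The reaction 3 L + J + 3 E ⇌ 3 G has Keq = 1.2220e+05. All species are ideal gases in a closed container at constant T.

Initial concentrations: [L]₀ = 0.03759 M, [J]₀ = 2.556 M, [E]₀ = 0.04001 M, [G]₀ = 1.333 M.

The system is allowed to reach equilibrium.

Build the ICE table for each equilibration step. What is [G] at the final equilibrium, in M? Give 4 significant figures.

Q₀ = 2.7240e+08 vs Keq = 1.2220e+05 ⇒ Q>K, reverse
Step 1:
                   L          J          E          G
  I          0.03759      2.556    0.04001      1.333
  C          0.09595    0.03198    0.09595   -0.09595
  E           0.1335      2.588      0.136      1.237
  solve Keq expr → x = -0.03198; check Q = 1.2220e+05

[G]_eq = 1.237 M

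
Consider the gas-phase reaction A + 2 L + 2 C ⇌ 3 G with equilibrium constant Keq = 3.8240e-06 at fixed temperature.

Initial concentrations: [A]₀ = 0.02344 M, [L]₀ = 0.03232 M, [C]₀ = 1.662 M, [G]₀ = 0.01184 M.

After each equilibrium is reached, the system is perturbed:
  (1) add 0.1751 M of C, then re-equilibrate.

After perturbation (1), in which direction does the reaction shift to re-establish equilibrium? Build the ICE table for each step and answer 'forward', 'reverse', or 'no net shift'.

Direction: forward

Q₀ = 0.02454 vs Keq = 3.8240e-06 ⇒ Q>K, reverse
Step 1:
                  A         L         C         G
  init      0.02344   0.03232     1.662   0.01184
  Δ         0.00369   0.00738   0.00738  -0.01107
  eq        0.02713    0.0397     1.669 7.6953e-04
  solve Keq expr → x = -0.00369; check Q = 3.8240e-06
Then add 0.1751 M of C.
Step 2:
                  A         L         C         G
  init      0.02713    0.0397     1.844 7.6953e-04
  Δ       -1.7414e-05 -3.4829e-05 -3.4829e-05 5.2243e-05
  eq        0.02711   0.03967     1.844 8.2177e-04
  solve Keq expr → x = 1.7414e-05; check Q = 3.8240e-06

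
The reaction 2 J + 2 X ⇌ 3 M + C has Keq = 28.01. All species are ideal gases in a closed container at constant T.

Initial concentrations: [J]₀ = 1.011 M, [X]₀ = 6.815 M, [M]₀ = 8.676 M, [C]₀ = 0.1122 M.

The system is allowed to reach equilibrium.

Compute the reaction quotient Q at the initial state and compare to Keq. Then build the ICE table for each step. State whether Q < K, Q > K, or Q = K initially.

Q₀ = 1.544 vs Keq = 28.01 ⇒ Q<K, forward
Step 1:
                  J         X         M         C
  Initial     1.011     6.815     8.676    0.1122
  Change    -0.4935   -0.4935    0.7403    0.2468
  Equil      0.5175     6.321     9.416     0.359
  solve Keq expr → x = 0.2468; check Q = 28.01

Q₀ = 1.544; Q < K (proceeds forward)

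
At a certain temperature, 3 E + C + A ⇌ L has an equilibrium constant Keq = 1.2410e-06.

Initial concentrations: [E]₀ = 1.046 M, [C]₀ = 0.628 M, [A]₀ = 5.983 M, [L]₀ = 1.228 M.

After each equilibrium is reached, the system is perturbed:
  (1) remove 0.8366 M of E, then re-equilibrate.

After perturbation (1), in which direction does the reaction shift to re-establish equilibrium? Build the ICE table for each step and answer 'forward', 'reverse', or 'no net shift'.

Direction: reverse

Q₀ = 0.2856 vs Keq = 1.2410e-06 ⇒ Q>K, reverse
Step 1:
                  E         C         A         L
  I           1.046     0.628     5.983     1.228
  C           3.679     1.226     1.226    -1.226
  E           4.725     1.854     7.209   0.00175
  solve Keq expr → x = -1.226; check Q = 1.2410e-06
Then remove 0.8366 M of E.
Step 2:
                  E         C         A         L
  I           3.888     1.854     7.209   0.00175
  C        0.002317 7.7233e-04 7.7233e-04 -7.7233e-04
  E            3.89     1.855      7.21 9.7738e-04
  solve Keq expr → x = -7.7233e-04; check Q = 1.2410e-06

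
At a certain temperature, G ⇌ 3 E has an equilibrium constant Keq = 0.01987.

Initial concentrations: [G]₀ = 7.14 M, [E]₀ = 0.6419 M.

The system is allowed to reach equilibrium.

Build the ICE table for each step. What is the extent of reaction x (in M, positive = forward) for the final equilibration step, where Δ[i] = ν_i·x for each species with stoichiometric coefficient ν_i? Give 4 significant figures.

Q₀ = 0.03704 vs Keq = 0.01987 ⇒ Q>K, reverse
Step 1:
                    G           E
  init           7.14      0.6419
  Δ           0.03979     -0.1194
  eq             7.18      0.5225
  solve Keq expr → x = -0.03979; check Q = 0.01987

x = -0.03979 M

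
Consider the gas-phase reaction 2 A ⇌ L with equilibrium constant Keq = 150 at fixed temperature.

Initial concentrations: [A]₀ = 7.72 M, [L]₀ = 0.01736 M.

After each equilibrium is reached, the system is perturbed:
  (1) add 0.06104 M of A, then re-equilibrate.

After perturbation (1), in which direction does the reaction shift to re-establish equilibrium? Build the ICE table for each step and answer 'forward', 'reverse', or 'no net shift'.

Q₀ = 2.9128e-04 vs Keq = 150 ⇒ Q<K, forward
Step 1:
                  A         L
  I            7.72   0.01736
  C          -7.561      3.78
  E          0.1591     3.798
  solve Keq expr → x = 3.78; check Q = 150
Then add 0.06104 M of A.
Step 2:
                  A         L
  I          0.2202     3.798
  C        -0.06041    0.0302
  E          0.1597     3.828
  solve Keq expr → x = 0.0302; check Q = 150

Direction: forward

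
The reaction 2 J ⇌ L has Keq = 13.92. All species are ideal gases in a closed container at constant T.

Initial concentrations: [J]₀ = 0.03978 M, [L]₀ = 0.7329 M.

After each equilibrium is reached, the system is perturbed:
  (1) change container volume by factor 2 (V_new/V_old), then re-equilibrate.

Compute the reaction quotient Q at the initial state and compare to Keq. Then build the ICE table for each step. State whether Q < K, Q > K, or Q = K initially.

Q₀ = 463.1 vs Keq = 13.92 ⇒ Q>K, reverse
Step 1:
                   J          L
  init       0.03978     0.7329
  Δ           0.1755   -0.08775
  eq          0.2153     0.6451
  solve Keq expr → x = -0.08775; check Q = 13.92
Then change container volume by factor 2 (V_new/V_old).
Step 2:
                   J          L
  init        0.1076     0.3226
  Δ          0.03981   -0.01991
  eq          0.1475     0.3027
  solve Keq expr → x = -0.01991; check Q = 13.92

Q₀ = 463.1; Q > K (proceeds reverse)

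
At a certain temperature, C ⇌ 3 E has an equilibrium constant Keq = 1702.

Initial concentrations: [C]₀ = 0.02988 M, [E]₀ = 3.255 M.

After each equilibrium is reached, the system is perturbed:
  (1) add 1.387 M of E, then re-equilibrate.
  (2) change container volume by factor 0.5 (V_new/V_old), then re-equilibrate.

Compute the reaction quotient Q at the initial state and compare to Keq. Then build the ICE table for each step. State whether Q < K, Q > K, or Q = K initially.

Q₀ = 1154 vs Keq = 1702 ⇒ Q<K, forward
Step 1:
                    C           E
  I           0.02988       3.255
  C         -0.009103     0.02731
  E           0.02078       3.282
  solve Keq expr → x = 0.009103; check Q = 1702
Then add 1.387 M of E.
Step 2:
                    C           E
  I           0.02078       4.669
  C           0.03508     -0.1052
  E           0.05586       4.564
  solve Keq expr → x = -0.03508; check Q = 1702
Then change container volume by factor 0.5 (V_new/V_old).
Step 3:
                    C           E
  I            0.1117       9.128
  C            0.2382     -0.7146
  E            0.3499       8.414
  solve Keq expr → x = -0.2382; check Q = 1702

Q₀ = 1154; Q < K (proceeds forward)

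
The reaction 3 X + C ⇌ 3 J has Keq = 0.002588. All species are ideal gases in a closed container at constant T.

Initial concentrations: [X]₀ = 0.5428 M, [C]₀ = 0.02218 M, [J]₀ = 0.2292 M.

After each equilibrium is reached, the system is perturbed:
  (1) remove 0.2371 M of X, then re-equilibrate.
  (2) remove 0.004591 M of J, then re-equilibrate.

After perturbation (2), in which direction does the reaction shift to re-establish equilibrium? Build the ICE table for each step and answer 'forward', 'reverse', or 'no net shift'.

Direction: forward

Q₀ = 3.394 vs Keq = 0.002588 ⇒ Q>K, reverse
Step 1:
                   X          C          J
  Initial     0.5428    0.02218     0.2292
  Change      0.1854    0.06181    -0.1854
  Equil       0.7282    0.08399    0.04378
  solve Keq expr → x = -0.06181; check Q = 0.002588
Then remove 0.2371 M of X.
Step 2:
                   X          C          J
  Initial     0.4911    0.08399    0.04378
  Change     0.01296   0.004322   -0.01296
  Equil       0.5041    0.08831    0.03082
  solve Keq expr → x = -0.004322; check Q = 0.002588
Then remove 0.004591 M of J.
Step 3:
                   X          C          J
  Initial     0.5041    0.08831    0.02623
  Change   -0.004174  -0.001391   0.004174
  Equil       0.4999    0.08692     0.0304
  solve Keq expr → x = 0.001391; check Q = 0.002588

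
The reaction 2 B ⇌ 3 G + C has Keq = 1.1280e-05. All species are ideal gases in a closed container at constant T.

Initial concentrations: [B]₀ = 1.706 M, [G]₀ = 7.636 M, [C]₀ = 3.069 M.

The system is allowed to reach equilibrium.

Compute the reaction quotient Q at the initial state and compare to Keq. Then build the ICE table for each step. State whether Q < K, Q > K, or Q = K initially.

Q₀ = 469.5 vs Keq = 1.1280e-05 ⇒ Q>K, reverse
Step 1:
                    B           G           C
  init          1.706       7.636       3.069
  Δ             5.026      -7.539      -2.513
  eq            6.732     0.09723      0.5561
  solve Keq expr → x = -2.513; check Q = 1.1280e-05

Q₀ = 469.5; Q > K (proceeds reverse)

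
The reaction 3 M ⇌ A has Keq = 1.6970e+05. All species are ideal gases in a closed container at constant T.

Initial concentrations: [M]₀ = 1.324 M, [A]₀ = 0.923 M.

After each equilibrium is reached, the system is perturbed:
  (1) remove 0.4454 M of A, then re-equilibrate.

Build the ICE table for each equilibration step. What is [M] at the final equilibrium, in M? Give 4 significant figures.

[M]_eq = 0.01752 M

Q₀ = 0.3977 vs Keq = 1.6970e+05 ⇒ Q<K, forward
Step 1:
                    M           A
  Initial       1.324       0.923
  Change       -1.304      0.4347
  Equil          0.02       1.358
  solve Keq expr → x = 0.4347; check Q = 1.6970e+05
Then remove 0.4454 M of A.
Step 2:
                    M           A
  Initial        0.02      0.9123
  Change    -0.002477  8.2574e-04
  Equil       0.01752      0.9131
  solve Keq expr → x = 8.2574e-04; check Q = 1.6970e+05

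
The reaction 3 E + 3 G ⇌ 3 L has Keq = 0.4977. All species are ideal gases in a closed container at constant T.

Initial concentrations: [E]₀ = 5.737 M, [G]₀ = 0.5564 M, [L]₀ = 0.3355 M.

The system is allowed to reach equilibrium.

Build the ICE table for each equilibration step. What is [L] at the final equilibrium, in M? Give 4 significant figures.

Q₀ = 0.001161 vs Keq = 0.4977 ⇒ Q<K, forward
Step 1:
                   E          G          L
  I            5.737     0.5564     0.3355
  C          -0.3862    -0.3862     0.3862
  E            5.351     0.1702     0.7217
  solve Keq expr → x = 0.1287; check Q = 0.4977

[L]_eq = 0.7217 M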